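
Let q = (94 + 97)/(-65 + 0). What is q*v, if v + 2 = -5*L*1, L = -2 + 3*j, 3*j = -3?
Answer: -4393/65 ≈ -67.585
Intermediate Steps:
j = -1 (j = (⅓)*(-3) = -1)
L = -5 (L = -2 + 3*(-1) = -2 - 3 = -5)
v = 23 (v = -2 - 5*(-5)*1 = -2 + 25*1 = -2 + 25 = 23)
q = -191/65 (q = 191/(-65) = 191*(-1/65) = -191/65 ≈ -2.9385)
q*v = -191/65*23 = -4393/65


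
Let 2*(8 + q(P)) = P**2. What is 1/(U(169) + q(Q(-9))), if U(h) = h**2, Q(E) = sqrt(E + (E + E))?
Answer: 2/57079 ≈ 3.5039e-5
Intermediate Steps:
Q(E) = sqrt(3)*sqrt(E) (Q(E) = sqrt(E + 2*E) = sqrt(3*E) = sqrt(3)*sqrt(E))
q(P) = -8 + P**2/2
1/(U(169) + q(Q(-9))) = 1/(169**2 + (-8 + (sqrt(3)*sqrt(-9))**2/2)) = 1/(28561 + (-8 + (sqrt(3)*(3*I))**2/2)) = 1/(28561 + (-8 + (3*I*sqrt(3))**2/2)) = 1/(28561 + (-8 + (1/2)*(-27))) = 1/(28561 + (-8 - 27/2)) = 1/(28561 - 43/2) = 1/(57079/2) = 2/57079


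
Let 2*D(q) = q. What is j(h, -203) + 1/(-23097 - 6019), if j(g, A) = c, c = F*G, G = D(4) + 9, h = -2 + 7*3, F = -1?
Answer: -320277/29116 ≈ -11.000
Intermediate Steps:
D(q) = q/2
h = 19 (h = -2 + 21 = 19)
G = 11 (G = (1/2)*4 + 9 = 2 + 9 = 11)
c = -11 (c = -1*11 = -11)
j(g, A) = -11
j(h, -203) + 1/(-23097 - 6019) = -11 + 1/(-23097 - 6019) = -11 + 1/(-29116) = -11 - 1/29116 = -320277/29116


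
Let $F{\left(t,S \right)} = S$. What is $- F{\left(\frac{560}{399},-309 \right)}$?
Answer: $309$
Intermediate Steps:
$- F{\left(\frac{560}{399},-309 \right)} = \left(-1\right) \left(-309\right) = 309$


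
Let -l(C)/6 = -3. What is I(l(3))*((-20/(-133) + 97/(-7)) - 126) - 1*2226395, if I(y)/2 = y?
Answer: -296779451/133 ≈ -2.2314e+6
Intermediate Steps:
l(C) = 18 (l(C) = -6*(-3) = 18)
I(y) = 2*y
I(l(3))*((-20/(-133) + 97/(-7)) - 126) - 1*2226395 = (2*18)*((-20/(-133) + 97/(-7)) - 126) - 1*2226395 = 36*((-20*(-1/133) + 97*(-1/7)) - 126) - 2226395 = 36*((20/133 - 97/7) - 126) - 2226395 = 36*(-1823/133 - 126) - 2226395 = 36*(-18581/133) - 2226395 = -668916/133 - 2226395 = -296779451/133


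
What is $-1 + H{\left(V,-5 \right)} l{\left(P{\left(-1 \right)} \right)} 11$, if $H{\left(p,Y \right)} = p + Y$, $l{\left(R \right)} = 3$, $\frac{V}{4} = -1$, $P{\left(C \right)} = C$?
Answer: $-298$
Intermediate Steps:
$V = -4$ ($V = 4 \left(-1\right) = -4$)
$H{\left(p,Y \right)} = Y + p$
$-1 + H{\left(V,-5 \right)} l{\left(P{\left(-1 \right)} \right)} 11 = -1 + \left(-5 - 4\right) 3 \cdot 11 = -1 + \left(-9\right) 3 \cdot 11 = -1 - 297 = -298$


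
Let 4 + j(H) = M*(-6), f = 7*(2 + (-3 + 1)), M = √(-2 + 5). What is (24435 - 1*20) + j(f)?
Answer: 24411 - 6*√3 ≈ 24401.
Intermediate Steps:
M = √3 ≈ 1.7320
f = 0 (f = 7*(2 - 2) = 7*0 = 0)
j(H) = -4 - 6*√3 (j(H) = -4 + √3*(-6) = -4 - 6*√3)
(24435 - 1*20) + j(f) = (24435 - 1*20) + (-4 - 6*√3) = (24435 - 20) + (-4 - 6*√3) = 24415 + (-4 - 6*√3) = 24411 - 6*√3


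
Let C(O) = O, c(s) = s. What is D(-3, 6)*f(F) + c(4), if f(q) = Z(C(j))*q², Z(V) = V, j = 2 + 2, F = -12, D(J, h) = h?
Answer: 3460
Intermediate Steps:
j = 4
f(q) = 4*q²
D(-3, 6)*f(F) + c(4) = 6*(4*(-12)²) + 4 = 6*(4*144) + 4 = 6*576 + 4 = 3456 + 4 = 3460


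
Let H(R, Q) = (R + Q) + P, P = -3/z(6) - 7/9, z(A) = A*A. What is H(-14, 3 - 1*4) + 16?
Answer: 5/36 ≈ 0.13889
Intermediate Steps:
z(A) = A²
P = -31/36 (P = -3/(6²) - 7/9 = -3/36 - 7*⅑ = -3*1/36 - 7/9 = -1/12 - 7/9 = -31/36 ≈ -0.86111)
H(R, Q) = -31/36 + Q + R (H(R, Q) = (R + Q) - 31/36 = (Q + R) - 31/36 = -31/36 + Q + R)
H(-14, 3 - 1*4) + 16 = (-31/36 + (3 - 1*4) - 14) + 16 = (-31/36 + (3 - 4) - 14) + 16 = (-31/36 - 1 - 14) + 16 = -571/36 + 16 = 5/36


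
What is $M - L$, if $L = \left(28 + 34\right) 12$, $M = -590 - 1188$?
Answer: $-2522$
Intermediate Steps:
$M = -1778$ ($M = -590 - 1188 = -1778$)
$L = 744$ ($L = 62 \cdot 12 = 744$)
$M - L = -1778 - 744 = -2522$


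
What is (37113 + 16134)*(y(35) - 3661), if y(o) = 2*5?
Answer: -194404797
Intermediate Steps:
y(o) = 10
(37113 + 16134)*(y(35) - 3661) = (37113 + 16134)*(10 - 3661) = 53247*(-3651) = -194404797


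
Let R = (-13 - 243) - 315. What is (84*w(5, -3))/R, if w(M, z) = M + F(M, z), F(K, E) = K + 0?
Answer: -840/571 ≈ -1.4711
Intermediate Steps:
F(K, E) = K
R = -571 (R = -256 - 315 = -571)
w(M, z) = 2*M (w(M, z) = M + M = 2*M)
(84*w(5, -3))/R = (84*(2*5))/(-571) = (84*10)*(-1/571) = 840*(-1/571) = -840/571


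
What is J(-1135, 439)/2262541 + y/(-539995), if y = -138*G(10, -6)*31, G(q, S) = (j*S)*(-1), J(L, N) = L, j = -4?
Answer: -232912503877/1221760827295 ≈ -0.19064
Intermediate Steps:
G(q, S) = 4*S (G(q, S) = -4*S*(-1) = 4*S)
y = 102672 (y = -552*(-6)*31 = -138*(-24)*31 = 3312*31 = 102672)
J(-1135, 439)/2262541 + y/(-539995) = -1135/2262541 + 102672/(-539995) = -1135*1/2262541 + 102672*(-1/539995) = -1135/2262541 - 102672/539995 = -232912503877/1221760827295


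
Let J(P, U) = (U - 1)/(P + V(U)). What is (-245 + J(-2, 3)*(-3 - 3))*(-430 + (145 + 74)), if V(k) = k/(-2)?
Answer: 356801/7 ≈ 50972.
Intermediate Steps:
V(k) = -k/2 (V(k) = k*(-1/2) = -k/2)
J(P, U) = (-1 + U)/(P - U/2) (J(P, U) = (U - 1)/(P - U/2) = (-1 + U)/(P - U/2))
(-245 + J(-2, 3)*(-3 - 3))*(-430 + (145 + 74)) = (-245 + (2*(-1 + 3)/(-1*3 + 2*(-2)))*(-3 - 3))*(-430 + (145 + 74)) = (-245 + (2*2/(-3 - 4))*(-6))*(-430 + 219) = (-245 + (2*2/(-7))*(-6))*(-211) = (-245 + (2*(-1/7)*2)*(-6))*(-211) = (-245 - 4/7*(-6))*(-211) = (-245 + 24/7)*(-211) = -1691/7*(-211) = 356801/7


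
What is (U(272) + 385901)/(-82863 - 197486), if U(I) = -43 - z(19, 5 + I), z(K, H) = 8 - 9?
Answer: -385859/280349 ≈ -1.3764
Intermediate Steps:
z(K, H) = -1
U(I) = -42 (U(I) = -43 - 1*(-1) = -43 + 1 = -42)
(U(272) + 385901)/(-82863 - 197486) = (-42 + 385901)/(-82863 - 197486) = 385859/(-280349) = 385859*(-1/280349) = -385859/280349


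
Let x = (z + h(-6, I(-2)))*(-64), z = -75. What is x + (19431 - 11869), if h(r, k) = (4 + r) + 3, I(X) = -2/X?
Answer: 12298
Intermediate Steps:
h(r, k) = 7 + r
x = 4736 (x = (-75 + (7 - 6))*(-64) = (-75 + 1)*(-64) = -74*(-64) = 4736)
x + (19431 - 11869) = 4736 + (19431 - 11869) = 4736 + 7562 = 12298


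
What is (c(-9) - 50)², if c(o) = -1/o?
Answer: 201601/81 ≈ 2488.9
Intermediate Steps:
(c(-9) - 50)² = (-1/(-9) - 50)² = (-1*(-⅑) - 50)² = (⅑ - 50)² = (-449/9)² = 201601/81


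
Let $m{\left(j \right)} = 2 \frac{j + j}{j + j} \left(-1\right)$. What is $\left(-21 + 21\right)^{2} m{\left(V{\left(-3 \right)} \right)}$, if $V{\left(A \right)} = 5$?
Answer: $0$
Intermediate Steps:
$m{\left(j \right)} = -2$ ($m{\left(j \right)} = 2 \frac{2 j}{2 j} \left(-1\right) = 2 \cdot 2 j \frac{1}{2 j} \left(-1\right) = 2 \cdot 1 \left(-1\right) = 2 \left(-1\right) = -2$)
$\left(-21 + 21\right)^{2} m{\left(V{\left(-3 \right)} \right)} = \left(-21 + 21\right)^{2} \left(-2\right) = 0^{2} \left(-2\right) = 0 \left(-2\right) = 0$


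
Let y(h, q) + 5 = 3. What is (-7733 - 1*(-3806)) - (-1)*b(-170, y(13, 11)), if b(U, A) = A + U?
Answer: -4099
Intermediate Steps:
y(h, q) = -2 (y(h, q) = -5 + 3 = -2)
(-7733 - 1*(-3806)) - (-1)*b(-170, y(13, 11)) = (-7733 - 1*(-3806)) - (-1)*(-2 - 170) = (-7733 + 3806) - (-1)*(-172) = -3927 - 1*172 = -3927 - 172 = -4099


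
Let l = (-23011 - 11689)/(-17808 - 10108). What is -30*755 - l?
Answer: -158083025/6979 ≈ -22651.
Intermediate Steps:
l = 8675/6979 (l = -34700/(-27916) = -34700*(-1/27916) = 8675/6979 ≈ 1.2430)
-30*755 - l = -30*755 - 1*8675/6979 = -22650 - 8675/6979 = -158083025/6979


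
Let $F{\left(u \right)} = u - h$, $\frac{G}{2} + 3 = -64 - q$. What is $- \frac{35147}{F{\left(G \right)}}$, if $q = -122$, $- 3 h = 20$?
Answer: $- \frac{15063}{50} \approx -301.26$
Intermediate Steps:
$h = - \frac{20}{3}$ ($h = \left(- \frac{1}{3}\right) 20 = - \frac{20}{3} \approx -6.6667$)
$G = 110$ ($G = -6 + 2 \left(-64 - -122\right) = -6 + 2 \left(-64 + 122\right) = -6 + 2 \cdot 58 = -6 + 116 = 110$)
$F{\left(u \right)} = \frac{20}{3} + u$ ($F{\left(u \right)} = u - - \frac{20}{3} = u + \frac{20}{3} = \frac{20}{3} + u$)
$- \frac{35147}{F{\left(G \right)}} = - \frac{35147}{\frac{20}{3} + 110} = - \frac{35147}{\frac{350}{3}} = \left(-35147\right) \frac{3}{350} = - \frac{15063}{50}$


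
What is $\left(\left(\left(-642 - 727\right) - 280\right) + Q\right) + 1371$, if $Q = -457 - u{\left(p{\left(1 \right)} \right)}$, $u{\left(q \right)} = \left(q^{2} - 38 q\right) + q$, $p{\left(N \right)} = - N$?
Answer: $-773$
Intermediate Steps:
$u{\left(q \right)} = q^{2} - 37 q$
$Q = -495$ ($Q = -457 - \left(-1\right) 1 \left(-37 - 1\right) = -457 - - (-37 - 1) = -457 - \left(-1\right) \left(-38\right) = -457 - 38 = -495$)
$\left(\left(\left(-642 - 727\right) - 280\right) + Q\right) + 1371 = \left(\left(\left(-642 - 727\right) - 280\right) - 495\right) + 1371 = \left(\left(-1369 - 280\right) - 495\right) + 1371 = \left(-1649 - 495\right) + 1371 = -2144 + 1371 = -773$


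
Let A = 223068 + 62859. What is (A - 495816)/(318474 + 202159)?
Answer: -209889/520633 ≈ -0.40314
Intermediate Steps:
A = 285927
(A - 495816)/(318474 + 202159) = (285927 - 495816)/(318474 + 202159) = -209889/520633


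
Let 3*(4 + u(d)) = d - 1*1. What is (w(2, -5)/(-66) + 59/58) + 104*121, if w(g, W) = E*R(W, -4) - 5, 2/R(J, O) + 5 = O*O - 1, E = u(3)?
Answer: 36131831/2871 ≈ 12585.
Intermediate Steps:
u(d) = -13/3 + d/3 (u(d) = -4 + (d - 1*1)/3 = -4 + (d - 1)/3 = -4 + (-1 + d)/3 = -4 + (-1/3 + d/3) = -13/3 + d/3)
E = -10/3 (E = -13/3 + (1/3)*3 = -13/3 + 1 = -10/3 ≈ -3.3333)
R(J, O) = 2/(-6 + O**2) (R(J, O) = 2/(-5 + (O*O - 1)) = 2/(-5 + (O**2 - 1)) = 2/(-5 + (-1 + O**2)) = 2/(-6 + O**2))
w(g, W) = -17/3 (w(g, W) = -20/(3*(-6 + (-4)**2)) - 5 = -20/(3*(-6 + 16)) - 5 = -20/(3*10) - 5 = -10/3*1/5 - 5 = -2/3 - 5 = -17/3)
(w(2, -5)/(-66) + 59/58) + 104*121 = (-17/3/(-66) + 59/58) + 104*121 = (-17/3*(-1/66) + 59*(1/58)) + 12584 = (17/198 + 59/58) + 12584 = 3167/2871 + 12584 = 36131831/2871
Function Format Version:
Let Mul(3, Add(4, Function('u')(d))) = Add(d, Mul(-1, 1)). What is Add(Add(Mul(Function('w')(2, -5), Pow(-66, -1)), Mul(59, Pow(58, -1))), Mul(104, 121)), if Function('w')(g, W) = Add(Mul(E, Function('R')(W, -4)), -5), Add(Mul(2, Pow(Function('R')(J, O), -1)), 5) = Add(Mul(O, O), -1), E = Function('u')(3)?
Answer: Rational(36131831, 2871) ≈ 12585.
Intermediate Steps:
Function('u')(d) = Add(Rational(-13, 3), Mul(Rational(1, 3), d)) (Function('u')(d) = Add(-4, Mul(Rational(1, 3), Add(d, Mul(-1, 1)))) = Add(-4, Mul(Rational(1, 3), Add(d, -1))) = Add(-4, Mul(Rational(1, 3), Add(-1, d))) = Add(-4, Add(Rational(-1, 3), Mul(Rational(1, 3), d))) = Add(Rational(-13, 3), Mul(Rational(1, 3), d)))
E = Rational(-10, 3) (E = Add(Rational(-13, 3), Mul(Rational(1, 3), 3)) = Add(Rational(-13, 3), 1) = Rational(-10, 3) ≈ -3.3333)
Function('R')(J, O) = Mul(2, Pow(Add(-6, Pow(O, 2)), -1)) (Function('R')(J, O) = Mul(2, Pow(Add(-5, Add(Mul(O, O), -1)), -1)) = Mul(2, Pow(Add(-5, Add(Pow(O, 2), -1)), -1)) = Mul(2, Pow(Add(-5, Add(-1, Pow(O, 2))), -1)) = Mul(2, Pow(Add(-6, Pow(O, 2)), -1)))
Function('w')(g, W) = Rational(-17, 3) (Function('w')(g, W) = Add(Mul(Rational(-10, 3), Mul(2, Pow(Add(-6, Pow(-4, 2)), -1))), -5) = Add(Mul(Rational(-10, 3), Mul(2, Pow(Add(-6, 16), -1))), -5) = Add(Mul(Rational(-10, 3), Mul(2, Pow(10, -1))), -5) = Add(Mul(Rational(-10, 3), Mul(2, Rational(1, 10))), -5) = Add(Mul(Rational(-10, 3), Rational(1, 5)), -5) = Add(Rational(-2, 3), -5) = Rational(-17, 3))
Add(Add(Mul(Function('w')(2, -5), Pow(-66, -1)), Mul(59, Pow(58, -1))), Mul(104, 121)) = Add(Add(Mul(Rational(-17, 3), Pow(-66, -1)), Mul(59, Pow(58, -1))), Mul(104, 121)) = Add(Add(Mul(Rational(-17, 3), Rational(-1, 66)), Mul(59, Rational(1, 58))), 12584) = Add(Add(Rational(17, 198), Rational(59, 58)), 12584) = Add(Rational(3167, 2871), 12584) = Rational(36131831, 2871)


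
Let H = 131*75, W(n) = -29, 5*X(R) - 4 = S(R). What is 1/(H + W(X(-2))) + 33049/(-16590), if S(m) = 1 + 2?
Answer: -2048933/1028580 ≈ -1.9920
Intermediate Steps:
S(m) = 3
X(R) = 7/5 (X(R) = ⅘ + (⅕)*3 = ⅘ + ⅗ = 7/5)
H = 9825
1/(H + W(X(-2))) + 33049/(-16590) = 1/(9825 - 29) + 33049/(-16590) = 1/9796 + 33049*(-1/16590) = 1/9796 - 33049/16590 = -2048933/1028580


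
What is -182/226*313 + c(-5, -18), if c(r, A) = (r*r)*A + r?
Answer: -79898/113 ≈ -707.06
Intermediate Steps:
c(r, A) = r + A*r² (c(r, A) = r²*A + r = A*r² + r = r + A*r²)
-182/226*313 + c(-5, -18) = -182/226*313 - 5*(1 - 18*(-5)) = -182*1/226*313 - 5*(1 + 90) = -91/113*313 - 5*91 = -28483/113 - 455 = -79898/113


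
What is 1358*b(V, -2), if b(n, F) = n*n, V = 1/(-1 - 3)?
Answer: 679/8 ≈ 84.875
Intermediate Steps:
V = -¼ (V = 1/(-4) = -¼ ≈ -0.25000)
b(n, F) = n²
1358*b(V, -2) = 1358*(-¼)² = 1358*(1/16) = 679/8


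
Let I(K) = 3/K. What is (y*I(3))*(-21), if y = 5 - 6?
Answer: 21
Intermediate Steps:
y = -1
(y*I(3))*(-21) = -3/3*(-21) = -1*1*(-21) = -1*(-21) = 21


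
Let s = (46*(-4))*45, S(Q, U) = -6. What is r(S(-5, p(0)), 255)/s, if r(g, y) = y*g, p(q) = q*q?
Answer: 17/92 ≈ 0.18478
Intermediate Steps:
p(q) = q**2
r(g, y) = g*y
s = -8280 (s = -184*45 = -8280)
r(S(-5, p(0)), 255)/s = -6*255/(-8280) = -1530*(-1/8280) = 17/92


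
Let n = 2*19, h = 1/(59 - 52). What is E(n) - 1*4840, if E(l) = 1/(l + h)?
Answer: -1292273/267 ≈ -4840.0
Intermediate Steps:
h = 1/7 ≈ 0.14286
n = 38
E(l) = 1/(1/7 + l) (E(l) = 1/(l + 1/7) = 1/(1/7 + l))
E(n) - 1*4840 = 7/(1 + 7*38) - 1*4840 = 7/(1 + 266) - 4840 = 7/267 - 4840 = -1292273/267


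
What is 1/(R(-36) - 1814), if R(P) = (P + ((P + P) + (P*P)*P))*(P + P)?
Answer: 1/3365194 ≈ 2.9716e-7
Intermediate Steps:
R(P) = 2*P*(P³ + 3*P) (R(P) = (P + (2*P + P²*P))*(2*P) = (P + (2*P + P³))*(2*P) = (P + (P³ + 2*P))*(2*P) = (P³ + 3*P)*(2*P) = 2*P*(P³ + 3*P))
1/(R(-36) - 1814) = 1/(2*(-36)²*(3 + (-36)²) - 1814) = 1/(2*1296*(3 + 1296) - 1814) = 1/(2*1296*1299 - 1814) = 1/(3367008 - 1814) = 1/3365194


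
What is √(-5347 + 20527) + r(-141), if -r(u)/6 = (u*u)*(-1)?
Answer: 119286 + 2*√3795 ≈ 1.1941e+5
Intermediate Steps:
r(u) = 6*u² (r(u) = -6*u*u*(-1) = -6*u²*(-1) = -(-6)*u² = 6*u²)
√(-5347 + 20527) + r(-141) = √(-5347 + 20527) + 6*(-141)² = √15180 + 6*19881 = 2*√3795 + 119286 = 119286 + 2*√3795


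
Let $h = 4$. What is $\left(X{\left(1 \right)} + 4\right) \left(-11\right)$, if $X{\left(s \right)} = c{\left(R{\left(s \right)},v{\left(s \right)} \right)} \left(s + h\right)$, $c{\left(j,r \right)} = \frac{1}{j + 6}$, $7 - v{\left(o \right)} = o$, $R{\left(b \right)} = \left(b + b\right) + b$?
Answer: $- \frac{451}{9} \approx -50.111$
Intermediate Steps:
$R{\left(b \right)} = 3 b$ ($R{\left(b \right)} = 2 b + b = 3 b$)
$v{\left(o \right)} = 7 - o$
$c{\left(j,r \right)} = \frac{1}{6 + j}$
$X{\left(s \right)} = \frac{4 + s}{6 + 3 s}$ ($X{\left(s \right)} = \frac{s + 4}{6 + 3 s} = \frac{4 + s}{6 + 3 s}$)
$\left(X{\left(1 \right)} + 4\right) \left(-11\right) = \left(\frac{4 + 1}{3 \left(2 + 1\right)} + 4\right) \left(-11\right) = \left(\frac{1}{3} \cdot \frac{1}{3} \cdot 5 + 4\right) \left(-11\right) = \left(\frac{5}{9} + 4\right) \left(-11\right) = \frac{41}{9} \left(-11\right) = - \frac{451}{9}$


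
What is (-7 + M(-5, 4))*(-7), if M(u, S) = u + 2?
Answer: 70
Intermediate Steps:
M(u, S) = 2 + u
(-7 + M(-5, 4))*(-7) = (-7 + (2 - 5))*(-7) = (-7 - 3)*(-7) = -10*(-7) = 70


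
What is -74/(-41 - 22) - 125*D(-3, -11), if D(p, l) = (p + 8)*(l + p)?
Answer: 551324/63 ≈ 8751.2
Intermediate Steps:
D(p, l) = (8 + p)*(l + p)
-74/(-41 - 22) - 125*D(-3, -11) = -74/(-41 - 22) - 125*((-3)² + 8*(-11) + 8*(-3) - 11*(-3)) = -74/(-63) - 125*(9 - 88 - 24 + 33) = -74*(-1/63) - 125*(-70) = 74/63 + 8750 = 551324/63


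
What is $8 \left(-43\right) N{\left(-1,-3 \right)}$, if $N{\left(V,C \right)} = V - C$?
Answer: $-688$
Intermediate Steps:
$8 \left(-43\right) N{\left(-1,-3 \right)} = 8 \left(-43\right) \left(-1 - -3\right) = - 344 \left(-1 + 3\right) = \left(-344\right) 2 = -688$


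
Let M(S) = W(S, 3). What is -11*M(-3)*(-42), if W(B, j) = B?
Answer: -1386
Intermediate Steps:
M(S) = S
-11*M(-3)*(-42) = -11*(-3)*(-42) = 33*(-42) = -1386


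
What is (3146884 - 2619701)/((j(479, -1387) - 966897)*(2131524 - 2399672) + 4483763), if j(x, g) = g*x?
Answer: 527183/437426271723 ≈ 1.2052e-6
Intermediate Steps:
(3146884 - 2619701)/((j(479, -1387) - 966897)*(2131524 - 2399672) + 4483763) = (3146884 - 2619701)/((-1387*479 - 966897)*(2131524 - 2399672) + 4483763) = 527183/((-664373 - 966897)*(-268148) + 4483763) = 527183/(-1631270*(-268148) + 4483763) = 527183/(437421787960 + 4483763) = 527183/437426271723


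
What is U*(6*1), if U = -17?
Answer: -102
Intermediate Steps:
U*(6*1) = -102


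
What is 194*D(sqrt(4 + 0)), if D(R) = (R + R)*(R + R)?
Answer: 3104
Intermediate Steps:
D(R) = 4*R**2 (D(R) = (2*R)*(2*R) = 4*R**2)
194*D(sqrt(4 + 0)) = 194*(4*(sqrt(4 + 0))**2) = 194*(4*(sqrt(4))**2) = 194*(4*2**2) = 194*(4*4) = 194*16 = 3104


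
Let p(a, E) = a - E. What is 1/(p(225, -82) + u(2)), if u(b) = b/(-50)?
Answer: 25/7674 ≈ 0.0032578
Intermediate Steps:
u(b) = -b/50 (u(b) = b*(-1/50) = -b/50)
1/(p(225, -82) + u(2)) = 1/((225 - 1*(-82)) - 1/50*2) = 1/((225 + 82) - 1/25) = 1/(307 - 1/25) = 1/(7674/25) = 25/7674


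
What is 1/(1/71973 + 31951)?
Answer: 71973/2299609324 ≈ 3.1298e-5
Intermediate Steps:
1/(1/71973 + 31951) = 1/(2299609324/71973) = 71973/2299609324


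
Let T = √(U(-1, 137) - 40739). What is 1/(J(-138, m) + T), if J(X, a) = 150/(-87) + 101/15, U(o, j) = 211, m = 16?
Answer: 947865/7673658841 - 756900*I*√2533/7673658841 ≈ 0.00012352 - 0.0049642*I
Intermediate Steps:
J(X, a) = 2179/435 (J(X, a) = 150*(-1/87) + 101*(1/15) = -50/29 + 101/15 = 2179/435)
T = 4*I*√2533 (T = √(211 - 40739) = √(-40528) = 4*I*√2533 ≈ 201.32*I)
1/(J(-138, m) + T) = 1/(2179/435 + 4*I*√2533)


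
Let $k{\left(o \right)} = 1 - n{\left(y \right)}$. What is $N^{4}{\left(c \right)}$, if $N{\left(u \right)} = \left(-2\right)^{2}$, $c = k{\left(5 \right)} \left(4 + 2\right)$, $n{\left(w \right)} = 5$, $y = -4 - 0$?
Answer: $256$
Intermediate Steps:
$y = -4$ ($y = -4 + 0 = -4$)
$k{\left(o \right)} = -4$ ($k{\left(o \right)} = 1 - 5 = -4$)
$c = -24$ ($c = - 4 \left(4 + 2\right) = \left(-4\right) 6 = -24$)
$N{\left(u \right)} = 4$
$N^{4}{\left(c \right)} = 4^{4} = 256$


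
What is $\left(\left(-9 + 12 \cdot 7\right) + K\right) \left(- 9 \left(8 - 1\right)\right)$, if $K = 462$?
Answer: $-33831$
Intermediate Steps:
$\left(\left(-9 + 12 \cdot 7\right) + K\right) \left(- 9 \left(8 - 1\right)\right) = \left(\left(-9 + 12 \cdot 7\right) + 462\right) \left(- 9 \left(8 - 1\right)\right) = \left(\left(-9 + 84\right) + 462\right) \left(\left(-9\right) 7\right) = \left(75 + 462\right) \left(-63\right) = 537 \left(-63\right) = -33831$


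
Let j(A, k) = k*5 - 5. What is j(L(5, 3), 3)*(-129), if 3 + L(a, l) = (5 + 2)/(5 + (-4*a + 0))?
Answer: -1290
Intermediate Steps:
L(a, l) = -3 + 7/(5 - 4*a) (L(a, l) = -3 + (5 + 2)/(5 + (-4*a + 0)) = -3 + 7/(5 - 4*a))
j(A, k) = -5 + 5*k (j(A, k) = 5*k - 5 = -5 + 5*k)
j(L(5, 3), 3)*(-129) = (-5 + 5*3)*(-129) = (-5 + 15)*(-129) = 10*(-129) = -1290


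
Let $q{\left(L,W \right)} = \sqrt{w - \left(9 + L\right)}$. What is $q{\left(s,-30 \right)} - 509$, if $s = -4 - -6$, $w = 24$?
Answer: $-509 + \sqrt{13} \approx -505.39$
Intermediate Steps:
$s = 2$ ($s = -4 + 6 = 2$)
$q{\left(L,W \right)} = \sqrt{15 - L}$ ($q{\left(L,W \right)} = \sqrt{24 - \left(9 + L\right)} = \sqrt{15 - L}$)
$q{\left(s,-30 \right)} - 509 = \sqrt{15 - 2} - 509 = \sqrt{13} - 509 = -509 + \sqrt{13}$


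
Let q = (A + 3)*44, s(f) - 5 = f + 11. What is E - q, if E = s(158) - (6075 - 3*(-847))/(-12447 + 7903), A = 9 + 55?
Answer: -1574555/568 ≈ -2772.1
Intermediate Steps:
A = 64
s(f) = 16 + f (s(f) = 5 + (f + 11) = 5 + (11 + f) = 16 + f)
q = 2948 (q = (64 + 3)*44 = 67*44 = 2948)
E = 99909/568 (E = (16 + 158) - (6075 - 3*(-847))/(-12447 + 7903) = 174 - (6075 + 2541)/(-4544) = 174 - 8616*(-1)/4544 = 174 - 1*(-1077/568) = 174 + 1077/568 = 99909/568 ≈ 175.90)
E - q = 99909/568 - 1*2948 = 99909/568 - 2948 = -1574555/568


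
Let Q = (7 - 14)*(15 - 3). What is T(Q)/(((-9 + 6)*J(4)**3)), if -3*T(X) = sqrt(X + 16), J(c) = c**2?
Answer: I*sqrt(17)/18432 ≈ 0.00022369*I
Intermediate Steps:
Q = -84 (Q = -7*12 = -84)
T(X) = -sqrt(16 + X)/3 (T(X) = -sqrt(X + 16)/3 = -sqrt(16 + X)/3)
T(Q)/(((-9 + 6)*J(4)**3)) = (-sqrt(16 - 84)/3)/(((-9 + 6)*(4**2)**3)) = (-2*I*sqrt(17)/3)/((-3*16**3)) = (-2*I*sqrt(17)/3)/((-3*4096)) = -2*I*sqrt(17)/3/(-12288) = -2*I*sqrt(17)/3*(-1/12288) = I*sqrt(17)/18432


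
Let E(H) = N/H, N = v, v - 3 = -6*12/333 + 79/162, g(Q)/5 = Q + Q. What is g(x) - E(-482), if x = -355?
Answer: -10256313791/2889108 ≈ -3550.0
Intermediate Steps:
g(Q) = 10*Q (g(Q) = 5*(Q + Q) = 5*(2*Q) = 10*Q)
v = 19609/5994 (v = 3 + (-6*12/333 + 79/162) = 3 + (-72*1/333 + 79*(1/162)) = 3 + (-8/37 + 79/162) = 3 + 1627/5994 = 19609/5994 ≈ 3.2714)
N = 19609/5994 ≈ 3.2714
E(H) = 19609/(5994*H)
g(x) - E(-482) = 10*(-355) - 19609/(5994*(-482)) = -3550 - 19609*(-1)/(5994*482) = -3550 - 1*(-19609/2889108) = -3550 + 19609/2889108 = -10256313791/2889108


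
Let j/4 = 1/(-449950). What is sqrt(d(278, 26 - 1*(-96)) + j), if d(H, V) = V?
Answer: 2*sqrt(61748771263)/44995 ≈ 11.045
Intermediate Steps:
j = -2/224975 (j = 4/(-449950) = 4*(-1/449950) = -2/224975 ≈ -8.8899e-6)
sqrt(d(278, 26 - 1*(-96)) + j) = sqrt((26 - 1*(-96)) - 2/224975) = sqrt((26 + 96) - 2/224975) = sqrt(122 - 2/224975) = sqrt(27446948/224975) = 2*sqrt(61748771263)/44995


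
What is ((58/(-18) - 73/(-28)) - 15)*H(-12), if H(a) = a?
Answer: 3935/21 ≈ 187.38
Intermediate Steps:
((58/(-18) - 73/(-28)) - 15)*H(-12) = ((58/(-18) - 73/(-28)) - 15)*(-12) = ((58*(-1/18) - 73*(-1/28)) - 15)*(-12) = ((-29/9 + 73/28) - 15)*(-12) = (-155/252 - 15)*(-12) = -3935/252*(-12) = 3935/21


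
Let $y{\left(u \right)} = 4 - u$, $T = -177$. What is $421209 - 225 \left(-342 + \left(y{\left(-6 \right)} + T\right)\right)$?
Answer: $535734$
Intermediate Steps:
$421209 - 225 \left(-342 + \left(y{\left(-6 \right)} + T\right)\right) = 421209 - 225 \left(-342 + \left(\left(4 - -6\right) - 177\right)\right) = 421209 - 225 \left(-342 + \left(\left(4 + 6\right) - 177\right)\right) = 421209 - 225 \left(-342 + \left(10 - 177\right)\right) = 421209 - 225 \left(-342 - 167\right) = 421209 - 225 \left(-509\right) = 421209 - -114525 = 421209 + 114525 = 535734$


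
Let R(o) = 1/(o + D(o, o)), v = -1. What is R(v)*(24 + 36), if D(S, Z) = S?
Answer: -30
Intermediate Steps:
R(o) = 1/(2*o) (R(o) = 1/(o + o) = 1/(2*o))
R(v)*(24 + 36) = ((1/2)/(-1))*(24 + 36) = ((1/2)*(-1))*60 = -1/2*60 = -30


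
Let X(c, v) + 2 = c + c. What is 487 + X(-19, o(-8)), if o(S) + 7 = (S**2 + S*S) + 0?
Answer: 447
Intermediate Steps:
o(S) = -7 + 2*S**2 (o(S) = -7 + ((S**2 + S*S) + 0) = -7 + ((S**2 + S**2) + 0) = -7 + (2*S**2 + 0) = -7 + 2*S**2)
X(c, v) = -2 + 2*c (X(c, v) = -2 + (c + c) = -2 + 2*c)
487 + X(-19, o(-8)) = 487 + (-2 + 2*(-19)) = 487 + (-2 - 38) = 487 - 40 = 447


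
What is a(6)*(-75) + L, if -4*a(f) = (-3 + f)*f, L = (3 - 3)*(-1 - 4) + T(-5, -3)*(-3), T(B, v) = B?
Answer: 705/2 ≈ 352.50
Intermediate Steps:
L = 15 (L = (3 - 3)*(-1 - 4) - 5*(-3) = 0*(-5) + 15 = 0 + 15 = 15)
a(f) = -f*(-3 + f)/4 (a(f) = -(-3 + f)*f/4 = -f*(-3 + f)/4)
a(6)*(-75) + L = ((¼)*6*(3 - 1*6))*(-75) + 15 = ((¼)*6*(3 - 6))*(-75) + 15 = ((¼)*6*(-3))*(-75) + 15 = -9/2*(-75) + 15 = 675/2 + 15 = 705/2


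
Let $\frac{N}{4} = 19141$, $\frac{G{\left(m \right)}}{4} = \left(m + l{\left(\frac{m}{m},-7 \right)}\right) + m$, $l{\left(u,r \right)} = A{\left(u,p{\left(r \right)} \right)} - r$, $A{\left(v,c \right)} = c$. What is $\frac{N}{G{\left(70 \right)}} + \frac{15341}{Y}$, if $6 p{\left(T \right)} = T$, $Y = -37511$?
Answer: $\frac{4294564931}{32822125} \approx 130.84$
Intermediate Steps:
$p{\left(T \right)} = \frac{T}{6}$
$l{\left(u,r \right)} = - \frac{5 r}{6}$ ($l{\left(u,r \right)} = \frac{r}{6} - r = - \frac{5 r}{6}$)
$G{\left(m \right)} = \frac{70}{3} + 8 m$ ($G{\left(m \right)} = 4 \left(\left(m - - \frac{35}{6}\right) + m\right) = 4 \left(\left(m + \frac{35}{6}\right) + m\right) = 4 \left(\left(\frac{35}{6} + m\right) + m\right) = 4 \left(\frac{35}{6} + 2 m\right) = \frac{70}{3} + 8 m$)
$N = 76564$ ($N = 4 \cdot 19141 = 76564$)
$\frac{N}{G{\left(70 \right)}} + \frac{15341}{Y} = \frac{76564}{\frac{70}{3} + 8 \cdot 70} + \frac{15341}{-37511} = \frac{76564}{\frac{70}{3} + 560} + 15341 \left(- \frac{1}{37511}\right) = \frac{76564}{\frac{1750}{3}} - \frac{15341}{37511} = 76564 \cdot \frac{3}{1750} - \frac{15341}{37511} = \frac{114846}{875} - \frac{15341}{37511} = \frac{4294564931}{32822125}$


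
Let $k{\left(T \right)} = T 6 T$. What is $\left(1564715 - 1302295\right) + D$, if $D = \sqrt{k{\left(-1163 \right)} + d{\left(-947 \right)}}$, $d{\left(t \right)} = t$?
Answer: $262420 + \sqrt{8114467} \approx 2.6527 \cdot 10^{5}$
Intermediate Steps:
$k{\left(T \right)} = 6 T^{2}$ ($k{\left(T \right)} = 6 T T = 6 T^{2}$)
$D = \sqrt{8114467}$ ($D = \sqrt{6 \left(-1163\right)^{2} - 947} = \sqrt{6 \cdot 1352569 - 947} = \sqrt{8115414 - 947} = \sqrt{8114467} \approx 2848.6$)
$\left(1564715 - 1302295\right) + D = \left(1564715 - 1302295\right) + \sqrt{8114467} = 262420 + \sqrt{8114467}$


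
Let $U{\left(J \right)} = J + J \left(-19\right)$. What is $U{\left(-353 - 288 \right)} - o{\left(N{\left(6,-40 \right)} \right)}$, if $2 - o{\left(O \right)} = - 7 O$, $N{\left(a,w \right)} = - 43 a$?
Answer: $13342$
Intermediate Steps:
$o{\left(O \right)} = 2 + 7 O$ ($o{\left(O \right)} = 2 - - 7 O = 2 + 7 O$)
$U{\left(J \right)} = - 18 J$ ($U{\left(J \right)} = J - 19 J = - 18 J$)
$U{\left(-353 - 288 \right)} - o{\left(N{\left(6,-40 \right)} \right)} = - 18 \left(-353 - 288\right) - \left(2 + 7 \left(\left(-43\right) 6\right)\right) = - 18 \left(-353 + \left(-498 + 210\right)\right) - \left(2 + 7 \left(-258\right)\right) = - 18 \left(-353 - 288\right) - \left(2 - 1806\right) = \left(-18\right) \left(-641\right) - -1804 = 11538 + 1804 = 13342$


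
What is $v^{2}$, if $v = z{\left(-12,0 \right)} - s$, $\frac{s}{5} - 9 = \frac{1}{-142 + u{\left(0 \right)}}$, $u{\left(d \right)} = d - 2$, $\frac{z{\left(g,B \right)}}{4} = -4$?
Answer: $\frac{77070841}{20736} \approx 3716.8$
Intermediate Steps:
$z{\left(g,B \right)} = -16$ ($z{\left(g,B \right)} = 4 \left(-4\right) = -16$)
$u{\left(d \right)} = -2 + d$ ($u{\left(d \right)} = d - 2 = -2 + d$)
$s = \frac{6475}{144}$ ($s = 45 + \frac{5}{-142 + \left(-2 + 0\right)} = 45 + \frac{5}{-142 - 2} = 45 + \frac{5}{-144} = 45 + 5 \left(- \frac{1}{144}\right) = 45 - \frac{5}{144} = \frac{6475}{144} \approx 44.965$)
$v = - \frac{8779}{144}$ ($v = -16 - \frac{6475}{144} = - \frac{8779}{144} \approx -60.965$)
$v^{2} = \left(- \frac{8779}{144}\right)^{2} = \frac{77070841}{20736}$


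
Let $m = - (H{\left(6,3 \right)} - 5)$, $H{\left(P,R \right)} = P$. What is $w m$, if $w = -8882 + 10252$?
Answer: $-1370$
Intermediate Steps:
$w = 1370$
$m = -1$ ($m = - (6 - 5) = \left(-1\right) 1 = -1$)
$w m = 1370 \left(-1\right) = -1370$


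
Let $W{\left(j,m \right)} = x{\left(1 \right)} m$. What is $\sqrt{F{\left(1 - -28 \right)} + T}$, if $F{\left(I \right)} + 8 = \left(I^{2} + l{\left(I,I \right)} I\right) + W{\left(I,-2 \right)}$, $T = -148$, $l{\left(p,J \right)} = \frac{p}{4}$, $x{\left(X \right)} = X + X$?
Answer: $\frac{\sqrt{3565}}{2} \approx 29.854$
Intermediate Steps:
$x{\left(X \right)} = 2 X$
$W{\left(j,m \right)} = 2 m$ ($W{\left(j,m \right)} = 2 \cdot 1 m = 2 m$)
$l{\left(p,J \right)} = \frac{p}{4}$ ($l{\left(p,J \right)} = p \frac{1}{4} = \frac{p}{4}$)
$F{\left(I \right)} = -12 + \frac{5 I^{2}}{4}$ ($F{\left(I \right)} = -8 + \left(\left(I^{2} + \frac{I}{4} I\right) + 2 \left(-2\right)\right) = -8 + \left(\left(I^{2} + \frac{I^{2}}{4}\right) - 4\right) = -8 + \left(\frac{5 I^{2}}{4} - 4\right) = -8 + \left(-4 + \frac{5 I^{2}}{4}\right) = -12 + \frac{5 I^{2}}{4}$)
$\sqrt{F{\left(1 - -28 \right)} + T} = \sqrt{\left(-12 + \frac{5 \left(1 - -28\right)^{2}}{4}\right) - 148} = \sqrt{\left(-12 + \frac{5 \left(1 + 28\right)^{2}}{4}\right) - 148} = \sqrt{\left(-12 + \frac{5 \cdot 29^{2}}{4}\right) - 148} = \sqrt{\left(-12 + \frac{5}{4} \cdot 841\right) - 148} = \sqrt{\left(-12 + \frac{4205}{4}\right) - 148} = \sqrt{\frac{4157}{4} - 148} = \sqrt{\frac{3565}{4}} = \frac{\sqrt{3565}}{2}$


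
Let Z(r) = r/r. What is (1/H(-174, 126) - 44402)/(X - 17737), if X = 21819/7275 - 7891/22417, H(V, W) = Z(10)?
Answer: 2413692751225/964061144659 ≈ 2.5037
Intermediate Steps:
Z(r) = 1
H(V, W) = 1
X = 143903166/54361225 (X = 21819*(1/7275) - 7891*1/22417 = 7273/2425 - 7891/22417 = 143903166/54361225 ≈ 2.6472)
(1/H(-174, 126) - 44402)/(X - 17737) = (1/1 - 44402)/(143903166/54361225 - 17737) = (1 - 44402)/(-964061144659/54361225) = -44401*(-54361225/964061144659) = 2413692751225/964061144659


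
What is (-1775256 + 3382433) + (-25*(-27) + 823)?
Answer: 1608675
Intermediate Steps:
(-1775256 + 3382433) + (-25*(-27) + 823) = 1607177 + (675 + 823) = 1607177 + 1498 = 1608675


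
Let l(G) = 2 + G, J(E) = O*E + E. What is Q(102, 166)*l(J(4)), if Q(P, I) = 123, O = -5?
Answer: -1722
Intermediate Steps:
J(E) = -4*E (J(E) = -5*E + E = -4*E)
Q(102, 166)*l(J(4)) = 123*(2 - 4*4) = 123*(2 - 16) = 123*(-14) = -1722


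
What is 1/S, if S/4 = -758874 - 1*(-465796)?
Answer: -1/1172312 ≈ -8.5302e-7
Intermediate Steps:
S = -1172312 (S = 4*(-758874 - 1*(-465796)) = 4*(-758874 + 465796) = 4*(-293078) = -1172312)
1/S = 1/(-1172312) = -1/1172312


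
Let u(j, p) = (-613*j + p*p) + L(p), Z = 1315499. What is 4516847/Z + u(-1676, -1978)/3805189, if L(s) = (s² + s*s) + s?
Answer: 33976988717221/5005722324311 ≈ 6.7876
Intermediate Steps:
L(s) = s + 2*s² (L(s) = (s² + s²) + s = 2*s² + s = s + 2*s²)
u(j, p) = p² - 613*j + p*(1 + 2*p) (u(j, p) = (-613*j + p*p) + p*(1 + 2*p) = (-613*j + p²) + p*(1 + 2*p) = (p² - 613*j) + p*(1 + 2*p) = p² - 613*j + p*(1 + 2*p))
4516847/Z + u(-1676, -1978)/3805189 = 4516847/1315499 + (-1978 - 613*(-1676) + 3*(-1978)²)/3805189 = 4516847*(1/1315499) + (-1978 + 1027388 + 3*3912484)*(1/3805189) = 4516847/1315499 + (-1978 + 1027388 + 11737452)*(1/3805189) = 4516847/1315499 + 12762862*(1/3805189) = 4516847/1315499 + 12762862/3805189 = 33976988717221/5005722324311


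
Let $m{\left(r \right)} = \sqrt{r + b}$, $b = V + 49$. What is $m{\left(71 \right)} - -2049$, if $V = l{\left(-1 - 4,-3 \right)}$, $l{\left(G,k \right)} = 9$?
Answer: $2049 + \sqrt{129} \approx 2060.4$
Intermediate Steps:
$V = 9$
$b = 58$ ($b = 9 + 49 = 58$)
$m{\left(r \right)} = \sqrt{58 + r}$ ($m{\left(r \right)} = \sqrt{r + 58} = \sqrt{58 + r}$)
$m{\left(71 \right)} - -2049 = \sqrt{58 + 71} - -2049 = \sqrt{129} + 2049 = 2049 + \sqrt{129}$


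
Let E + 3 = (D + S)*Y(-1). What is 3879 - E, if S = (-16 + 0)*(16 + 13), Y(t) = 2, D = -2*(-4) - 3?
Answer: 4800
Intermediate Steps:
D = 5 (D = 8 - 3 = 5)
S = -464 (S = -16*29 = -464)
E = -921 (E = -3 + (5 - 464)*2 = -3 - 459*2 = -3 - 918 = -921)
3879 - E = 3879 - 1*(-921) = 3879 + 921 = 4800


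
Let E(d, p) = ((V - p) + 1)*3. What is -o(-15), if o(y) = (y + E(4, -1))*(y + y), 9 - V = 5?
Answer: 90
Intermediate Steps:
V = 4 (V = 9 - 1*5 = 9 - 5 = 4)
E(d, p) = 15 - 3*p (E(d, p) = ((4 - p) + 1)*3 = (5 - p)*3 = 15 - 3*p)
o(y) = 2*y*(18 + y) (o(y) = (y + (15 - 3*(-1)))*(y + y) = (y + (15 + 3))*(2*y) = (y + 18)*(2*y) = (18 + y)*(2*y) = 2*y*(18 + y))
-o(-15) = -2*(-15)*(18 - 15) = -2*(-15)*3 = -1*(-90) = 90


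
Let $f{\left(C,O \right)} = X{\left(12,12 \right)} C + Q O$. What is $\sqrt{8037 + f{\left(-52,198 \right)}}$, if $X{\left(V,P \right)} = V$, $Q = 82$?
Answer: $\sqrt{23649} \approx 153.78$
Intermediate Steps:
$f{\left(C,O \right)} = 12 C + 82 O$
$\sqrt{8037 + f{\left(-52,198 \right)}} = \sqrt{8037 + \left(12 \left(-52\right) + 82 \cdot 198\right)} = \sqrt{8037 + \left(-624 + 16236\right)} = \sqrt{8037 + 15612} = \sqrt{23649}$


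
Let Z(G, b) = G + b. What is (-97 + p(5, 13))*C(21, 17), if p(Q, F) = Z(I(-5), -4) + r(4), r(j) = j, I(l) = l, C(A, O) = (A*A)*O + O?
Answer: -766428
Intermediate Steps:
C(A, O) = O + O*A² (C(A, O) = A²*O + O = O*A² + O = O + O*A²)
p(Q, F) = -5 (p(Q, F) = (-5 - 4) + 4 = -9 + 4 = -5)
(-97 + p(5, 13))*C(21, 17) = (-97 - 5)*(17*(1 + 21²)) = -1734*(1 + 441) = -1734*442 = -102*7514 = -766428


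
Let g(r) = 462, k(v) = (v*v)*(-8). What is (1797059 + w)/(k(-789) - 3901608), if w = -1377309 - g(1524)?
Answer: -52411/1110222 ≈ -0.047208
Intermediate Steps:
k(v) = -8*v² (k(v) = v²*(-8) = -8*v²)
w = -1377771 (w = -1377309 - 1*462 = -1377309 - 462 = -1377771)
(1797059 + w)/(k(-789) - 3901608) = (1797059 - 1377771)/(-8*(-789)² - 3901608) = 419288/(-8*622521 - 3901608) = 419288/(-4980168 - 3901608) = 419288/(-8881776) = 419288*(-1/8881776) = -52411/1110222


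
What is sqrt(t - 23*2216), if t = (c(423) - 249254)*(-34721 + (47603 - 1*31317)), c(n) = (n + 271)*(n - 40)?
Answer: 2*I*sqrt(76278337) ≈ 17468.0*I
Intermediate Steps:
c(n) = (-40 + n)*(271 + n) (c(n) = (271 + n)*(-40 + n) = (-40 + n)*(271 + n))
t = -305062380 (t = ((-10840 + 423**2 + 231*423) - 249254)*(-34721 + (47603 - 1*31317)) = ((-10840 + 178929 + 97713) - 249254)*(-34721 + (47603 - 31317)) = (265802 - 249254)*(-34721 + 16286) = 16548*(-18435) = -305062380)
sqrt(t - 23*2216) = sqrt(-305062380 - 23*2216) = sqrt(-305062380 - 50968) = sqrt(-305113348) = 2*I*sqrt(76278337)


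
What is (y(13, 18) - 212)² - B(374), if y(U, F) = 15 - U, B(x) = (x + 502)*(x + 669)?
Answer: -869568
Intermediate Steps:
B(x) = (502 + x)*(669 + x)
(y(13, 18) - 212)² - B(374) = ((15 - 1*13) - 212)² - (335838 + 374² + 1171*374) = ((15 - 13) - 212)² - (335838 + 139876 + 437954) = (2 - 212)² - 1*913668 = (-210)² - 913668 = 44100 - 913668 = -869568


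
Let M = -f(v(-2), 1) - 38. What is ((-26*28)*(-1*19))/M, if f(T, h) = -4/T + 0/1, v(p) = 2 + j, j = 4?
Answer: -741/2 ≈ -370.50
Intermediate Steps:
v(p) = 6 (v(p) = 2 + 4 = 6)
f(T, h) = -4/T (f(T, h) = -4/T + 0*1 = -4/T + 0 = -4/T)
M = -112/3 (M = -(-4)/6 - 38 = -1*(-⅔) - 38 = ⅔ - 38 = -112/3 ≈ -37.333)
((-26*28)*(-1*19))/M = ((-26*28)*(-1*19))/(-112/3) = -728*(-19)*(-3/112) = 13832*(-3/112) = -741/2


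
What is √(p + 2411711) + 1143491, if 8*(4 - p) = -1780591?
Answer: 1143491 + √42148622/4 ≈ 1.1451e+6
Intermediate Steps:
p = 1780623/8 (p = 4 - ⅛*(-1780591) = 4 + 1780591/8 = 1780623/8 ≈ 2.2258e+5)
√(p + 2411711) + 1143491 = √(1780623/8 + 2411711) + 1143491 = √(21074311/8) + 1143491 = √42148622/4 + 1143491 = 1143491 + √42148622/4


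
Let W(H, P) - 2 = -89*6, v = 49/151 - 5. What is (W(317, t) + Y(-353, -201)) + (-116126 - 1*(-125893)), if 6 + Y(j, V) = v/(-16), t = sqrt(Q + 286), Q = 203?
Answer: 11148985/1208 ≈ 9229.3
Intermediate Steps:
t = sqrt(489) (t = sqrt(203 + 286) = sqrt(489) ≈ 22.113)
v = -706/151 (v = 49*(1/151) - 5 = 49/151 - 5 = -706/151 ≈ -4.6755)
W(H, P) = -532 (W(H, P) = 2 - 89*6 = 2 - 534 = -532)
Y(j, V) = -6895/1208 (Y(j, V) = -6 - 706/151/(-16) = -6 - 706/151*(-1/16) = -6 + 353/1208 = -6895/1208)
(W(317, t) + Y(-353, -201)) + (-116126 - 1*(-125893)) = (-532 - 6895/1208) + (-116126 - 1*(-125893)) = -649551/1208 + (-116126 + 125893) = -649551/1208 + 9767 = 11148985/1208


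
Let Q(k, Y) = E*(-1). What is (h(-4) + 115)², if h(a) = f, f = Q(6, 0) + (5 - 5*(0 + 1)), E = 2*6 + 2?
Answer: 10201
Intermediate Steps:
E = 14 (E = 12 + 2 = 14)
Q(k, Y) = -14 (Q(k, Y) = 14*(-1) = -14)
f = -14 (f = -14 + (5 - 5*(0 + 1)) = -14 + (5 - 5*1) = -14 + (5 - 5) = -14 + 0 = -14)
h(a) = -14
(h(-4) + 115)² = (-14 + 115)² = 101² = 10201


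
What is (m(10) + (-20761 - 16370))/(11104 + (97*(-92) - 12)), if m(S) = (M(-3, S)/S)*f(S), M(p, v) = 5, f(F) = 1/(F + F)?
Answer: -1485239/86720 ≈ -17.127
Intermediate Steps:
f(F) = 1/(2*F)
m(S) = 5/(2*S²) (m(S) = (5/S)*(1/(2*S)) = 5/(2*S²))
(m(10) + (-20761 - 16370))/(11104 + (97*(-92) - 12)) = ((5/2)/10² + (-20761 - 16370))/(11104 + (97*(-92) - 12)) = ((5/2)*(1/100) - 37131)/(11104 + (-8924 - 12)) = (1/40 - 37131)/(11104 - 8936) = -1485239/40/2168 = -1485239/40*1/2168 = -1485239/86720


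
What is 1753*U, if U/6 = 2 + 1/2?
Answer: 26295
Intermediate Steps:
U = 15 (U = 6*(2 + 1/2) = 6*(2 + (½)*1) = 6*(2 + ½) = 6*(5/2) = 15)
1753*U = 1753*15 = 26295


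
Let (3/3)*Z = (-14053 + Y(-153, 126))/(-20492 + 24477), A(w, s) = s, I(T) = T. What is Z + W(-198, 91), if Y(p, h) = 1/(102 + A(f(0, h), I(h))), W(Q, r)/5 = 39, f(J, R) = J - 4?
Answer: 173969017/908580 ≈ 191.47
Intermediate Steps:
f(J, R) = -4 + J
W(Q, r) = 195 (W(Q, r) = 5*39 = 195)
Y(p, h) = 1/(102 + h)
Z = -3204083/908580 (Z = (-14053 + 1/(102 + 126))/(-20492 + 24477) = (-14053 + 1/228)/3985 = (-14053 + 1/228)*(1/3985) = -3204083/228*1/3985 = -3204083/908580 ≈ -3.5265)
Z + W(-198, 91) = -3204083/908580 + 195 = 173969017/908580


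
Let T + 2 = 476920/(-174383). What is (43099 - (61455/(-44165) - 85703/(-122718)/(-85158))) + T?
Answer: 759816676908537534697/17630933995230732 ≈ 43096.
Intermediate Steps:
T = -825686/174383 (T = -2 + 476920/(-174383) = -2 + 476920*(-1/174383) = -2 - 476920/174383 = -825686/174383 ≈ -4.7349)
(43099 - (61455/(-44165) - 85703/(-122718)/(-85158))) + T = (43099 - (61455/(-44165) - 85703/(-122718)/(-85158))) - 825686/174383 = (43099 - (61455*(-1/44165) - 85703*(-1/122718)*(-1/85158))) - 825686/174383 = (43099 - (-12291/8833 + (85703/122718)*(-1/85158))) - 825686/174383 = (43099 - (-12291/8833 - 85703/10450419444)) - 825686/174383 = (43099 - 1*(-128446862400803/92308554948852)) - 825686/174383 = (43099 + 128446862400803/92308554948852) - 825686/174383 = 3978534856602973151/92308554948852 - 825686/174383 = 759816676908537534697/17630933995230732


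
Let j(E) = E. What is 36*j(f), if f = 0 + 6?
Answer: 216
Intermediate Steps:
f = 6
36*j(f) = 36*6 = 216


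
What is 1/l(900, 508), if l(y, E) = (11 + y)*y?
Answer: 1/819900 ≈ 1.2197e-6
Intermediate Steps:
l(y, E) = y*(11 + y)
1/l(900, 508) = 1/(900*(11 + 900)) = 1/(900*911) = 1/819900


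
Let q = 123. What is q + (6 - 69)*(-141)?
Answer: 9006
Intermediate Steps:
q + (6 - 69)*(-141) = 123 + (6 - 69)*(-141) = 123 - 63*(-141) = 123 + 8883 = 9006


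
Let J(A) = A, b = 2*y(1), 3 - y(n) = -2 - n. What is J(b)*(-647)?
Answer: -7764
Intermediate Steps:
y(n) = 5 + n (y(n) = 3 - (-2 - n) = 3 + (2 + n) = 5 + n)
b = 12 (b = 2*(5 + 1) = 2*6 = 12)
J(b)*(-647) = 12*(-647) = -7764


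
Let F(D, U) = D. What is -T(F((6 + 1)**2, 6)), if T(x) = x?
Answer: -49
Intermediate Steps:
-T(F((6 + 1)**2, 6)) = -(6 + 1)**2 = -1*7**2 = -1*49 = -49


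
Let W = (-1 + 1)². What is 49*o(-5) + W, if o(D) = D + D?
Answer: -490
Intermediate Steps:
o(D) = 2*D
W = 0 (W = 0² = 0)
49*o(-5) + W = 49*(2*(-5)) + 0 = 49*(-10) + 0 = -490 + 0 = -490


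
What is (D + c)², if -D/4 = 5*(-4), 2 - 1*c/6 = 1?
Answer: 7396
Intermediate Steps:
c = 6 (c = 12 - 6*1 = 12 - 6 = 6)
D = 80 (D = -20*(-4) = -4*(-20) = 80)
(D + c)² = (80 + 6)² = 86² = 7396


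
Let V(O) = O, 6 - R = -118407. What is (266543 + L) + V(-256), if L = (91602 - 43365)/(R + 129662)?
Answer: 66059195762/248075 ≈ 2.6629e+5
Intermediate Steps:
R = 118413 (R = 6 - 1*(-118407) = 6 + 118407 = 118413)
L = 48237/248075 (L = (91602 - 43365)/(118413 + 129662) = 48237/248075 ≈ 0.19445)
(266543 + L) + V(-256) = (266543 + 48237/248075) - 256 = 66122702962/248075 - 256 = 66059195762/248075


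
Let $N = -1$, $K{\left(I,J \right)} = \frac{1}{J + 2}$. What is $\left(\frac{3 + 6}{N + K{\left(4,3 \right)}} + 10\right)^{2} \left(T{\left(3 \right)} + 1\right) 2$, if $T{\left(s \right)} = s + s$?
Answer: $\frac{175}{8} \approx 21.875$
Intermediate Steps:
$K{\left(I,J \right)} = \frac{1}{2 + J}$
$T{\left(s \right)} = 2 s$
$\left(\frac{3 + 6}{N + K{\left(4,3 \right)}} + 10\right)^{2} \left(T{\left(3 \right)} + 1\right) 2 = \left(\frac{3 + 6}{-1 + \frac{1}{2 + 3}} + 10\right)^{2} \left(2 \cdot 3 + 1\right) 2 = \left(\frac{9}{-1 + \frac{1}{5}} + 10\right)^{2} \left(6 + 1\right) 2 = \left(\frac{9}{-1 + \frac{1}{5}} + 10\right)^{2} \cdot 7 \cdot 2 = \left(\frac{9}{- \frac{4}{5}} + 10\right)^{2} \cdot 14 = \left(9 \left(- \frac{5}{4}\right) + 10\right)^{2} \cdot 14 = \left(- \frac{45}{4} + 10\right)^{2} \cdot 14 = \left(- \frac{5}{4}\right)^{2} \cdot 14 = \frac{25}{16} \cdot 14 = \frac{175}{8}$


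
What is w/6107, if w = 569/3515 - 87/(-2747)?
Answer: 1868848/58967390435 ≈ 3.1693e-5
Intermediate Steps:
w = 1868848/9655705 (w = 569*(1/3515) - 87*(-1/2747) = 569/3515 + 87/2747 = 1868848/9655705 ≈ 0.19355)
w/6107 = (1868848/9655705)/6107 = (1868848/9655705)*(1/6107) = 1868848/58967390435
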